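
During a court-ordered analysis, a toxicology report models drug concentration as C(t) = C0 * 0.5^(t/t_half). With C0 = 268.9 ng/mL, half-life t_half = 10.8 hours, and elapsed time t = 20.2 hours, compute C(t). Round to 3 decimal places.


Drug concentration decay:
Number of half-lives = t / t_half = 20.2 / 10.8 = 1.87037
Decay factor = 0.5^1.87037 = 0.27350327
C(t) = 268.9 * 0.27350327 = 73.545 ng/mL

73.545


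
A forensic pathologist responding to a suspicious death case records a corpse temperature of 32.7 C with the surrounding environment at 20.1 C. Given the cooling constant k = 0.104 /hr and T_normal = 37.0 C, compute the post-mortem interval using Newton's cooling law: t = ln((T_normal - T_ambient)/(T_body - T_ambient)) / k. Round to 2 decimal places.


Using Newton's law of cooling:
t = ln((T_normal - T_ambient) / (T_body - T_ambient)) / k
T_normal - T_ambient = 16.9
T_body - T_ambient = 12.6
Ratio = 1.34127
ln(ratio) = 0.293617
t = 0.293617 / 0.104 = 2.82 hours

2.82


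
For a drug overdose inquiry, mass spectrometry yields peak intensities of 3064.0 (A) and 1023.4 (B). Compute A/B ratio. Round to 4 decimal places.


Spectral peak ratio:
Peak A = 3064.0 counts
Peak B = 1023.4 counts
Ratio = 3064.0 / 1023.4 = 2.9939

2.9939


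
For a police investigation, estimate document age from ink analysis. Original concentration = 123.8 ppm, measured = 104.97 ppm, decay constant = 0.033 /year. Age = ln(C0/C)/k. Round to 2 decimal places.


Document age estimation:
C0/C = 123.8 / 104.97 = 1.179385
ln(C0/C) = 0.164993
t = 0.164993 / 0.033 = 5.00 years

5.00


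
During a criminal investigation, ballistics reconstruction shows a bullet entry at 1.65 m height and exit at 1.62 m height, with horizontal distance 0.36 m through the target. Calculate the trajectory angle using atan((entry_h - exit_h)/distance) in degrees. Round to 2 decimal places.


Bullet trajectory angle:
Height difference = 1.65 - 1.62 = 0.03 m
angle = atan(0.03 / 0.36)
angle = atan(0.083333)
angle = 4.76 degrees

4.76


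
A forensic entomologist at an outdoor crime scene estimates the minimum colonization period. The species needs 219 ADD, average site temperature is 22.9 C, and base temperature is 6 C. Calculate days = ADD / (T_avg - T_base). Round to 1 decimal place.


Insect development time:
Effective temperature = avg_temp - T_base = 22.9 - 6 = 16.9 C
Days = ADD / effective_temp = 219 / 16.9 = 13.0 days

13.0


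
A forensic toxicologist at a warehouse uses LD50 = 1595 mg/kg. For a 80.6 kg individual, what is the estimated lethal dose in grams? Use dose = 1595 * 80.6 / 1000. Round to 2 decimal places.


Lethal dose calculation:
Lethal dose = LD50 * body_weight / 1000
= 1595 * 80.6 / 1000
= 128557 / 1000
= 128.56 g

128.56


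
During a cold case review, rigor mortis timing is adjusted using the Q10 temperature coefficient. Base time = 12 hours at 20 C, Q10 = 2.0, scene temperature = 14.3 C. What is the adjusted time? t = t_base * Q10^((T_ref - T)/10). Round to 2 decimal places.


Rigor mortis time adjustment:
Exponent = (T_ref - T_actual) / 10 = (20 - 14.3) / 10 = 0.57
Q10 factor = 2.0^0.57 = 1.48452
t_adjusted = 12 * 1.48452 = 17.81 hours

17.81


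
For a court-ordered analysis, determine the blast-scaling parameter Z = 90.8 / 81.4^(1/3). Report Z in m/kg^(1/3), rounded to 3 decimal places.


Scaled distance calculation:
W^(1/3) = 81.4^(1/3) = 4.333859
Z = R / W^(1/3) = 90.8 / 4.333859
Z = 20.951 m/kg^(1/3)

20.951


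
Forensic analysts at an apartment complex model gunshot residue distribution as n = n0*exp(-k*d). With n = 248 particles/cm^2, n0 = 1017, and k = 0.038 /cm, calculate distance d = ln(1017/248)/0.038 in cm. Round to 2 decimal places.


GSR distance calculation:
n0/n = 1017 / 248 = 4.100806
ln(n0/n) = 1.411184
d = 1.411184 / 0.038 = 37.14 cm

37.14


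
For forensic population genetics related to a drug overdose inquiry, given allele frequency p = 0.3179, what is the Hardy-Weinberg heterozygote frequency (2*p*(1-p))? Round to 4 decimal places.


Hardy-Weinberg heterozygote frequency:
q = 1 - p = 1 - 0.3179 = 0.6821
2pq = 2 * 0.3179 * 0.6821 = 0.4337

0.4337


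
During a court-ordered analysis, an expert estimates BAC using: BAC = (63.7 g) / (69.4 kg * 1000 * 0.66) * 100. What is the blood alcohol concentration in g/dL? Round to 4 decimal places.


Applying the Widmark formula:
BAC = (dose_g / (body_wt * 1000 * r)) * 100
Denominator = 69.4 * 1000 * 0.66 = 45804
BAC = (63.7 / 45804) * 100
BAC = 0.1391 g/dL

0.1391


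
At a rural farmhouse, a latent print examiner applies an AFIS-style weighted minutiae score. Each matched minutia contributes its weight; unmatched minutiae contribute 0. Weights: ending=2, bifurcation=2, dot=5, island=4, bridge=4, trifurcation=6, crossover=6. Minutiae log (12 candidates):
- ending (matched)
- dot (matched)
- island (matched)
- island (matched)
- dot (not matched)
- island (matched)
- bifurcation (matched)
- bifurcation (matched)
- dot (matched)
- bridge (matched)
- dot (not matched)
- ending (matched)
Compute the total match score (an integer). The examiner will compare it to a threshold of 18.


Weighted minutiae match score:
  ending: matched, +2 (running total 2)
  dot: matched, +5 (running total 7)
  island: matched, +4 (running total 11)
  island: matched, +4 (running total 15)
  dot: not matched, +0
  island: matched, +4 (running total 19)
  bifurcation: matched, +2 (running total 21)
  bifurcation: matched, +2 (running total 23)
  dot: matched, +5 (running total 28)
  bridge: matched, +4 (running total 32)
  dot: not matched, +0
  ending: matched, +2 (running total 34)
Total score = 34
Threshold = 18; verdict = identification

34


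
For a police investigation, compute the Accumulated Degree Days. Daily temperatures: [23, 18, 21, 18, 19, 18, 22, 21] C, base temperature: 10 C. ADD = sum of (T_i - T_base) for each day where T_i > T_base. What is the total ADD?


Computing ADD day by day:
Day 1: max(0, 23 - 10) = 13
Day 2: max(0, 18 - 10) = 8
Day 3: max(0, 21 - 10) = 11
Day 4: max(0, 18 - 10) = 8
Day 5: max(0, 19 - 10) = 9
Day 6: max(0, 18 - 10) = 8
Day 7: max(0, 22 - 10) = 12
Day 8: max(0, 21 - 10) = 11
Total ADD = 80

80


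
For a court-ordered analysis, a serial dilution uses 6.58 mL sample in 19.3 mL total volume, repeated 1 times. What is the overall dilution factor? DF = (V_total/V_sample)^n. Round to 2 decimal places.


Dilution factor calculation:
Single dilution = V_total / V_sample = 19.3 / 6.58 ≈ 2.933131
Number of dilutions = 1
Total DF = (19.3 / 6.58)^1 (full precision, rounded at the end) = 2.93

2.93


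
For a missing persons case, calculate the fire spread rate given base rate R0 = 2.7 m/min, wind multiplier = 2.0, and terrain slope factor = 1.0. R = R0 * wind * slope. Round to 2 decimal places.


Fire spread rate calculation:
R = R0 * wind_factor * slope_factor
= 2.7 * 2.0 * 1.0
= 5.4 * 1.0
= 5.40 m/min

5.40


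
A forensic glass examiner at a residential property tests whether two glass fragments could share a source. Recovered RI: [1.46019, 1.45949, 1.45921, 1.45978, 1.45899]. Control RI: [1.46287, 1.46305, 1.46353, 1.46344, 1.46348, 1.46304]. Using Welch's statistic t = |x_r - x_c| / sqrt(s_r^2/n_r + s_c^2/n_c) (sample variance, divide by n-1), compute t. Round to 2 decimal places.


Welch's t-criterion for glass RI comparison:
Recovered mean = sum / n_r = 7.29766 / 5 = 1.459532
Control mean = sum / n_c = 8.77941 / 6 = 1.463235
Recovered sample variance s_r^2 = 2.2342e-07
Control sample variance s_c^2 = 7.891e-08
Welch SE (unpooled) = sqrt(s_r^2/n_r + s_c^2/n_c) = sqrt(4.4684e-08 + 1.31517e-08) = sqrt(5.78357e-08) = 0.000240491
|mean_r - mean_c| = 0.003703
t = 0.003703 / 0.000240491 = 15.40

15.40


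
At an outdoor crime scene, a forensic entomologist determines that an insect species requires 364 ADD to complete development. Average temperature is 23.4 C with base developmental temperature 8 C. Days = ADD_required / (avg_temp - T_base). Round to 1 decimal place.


Insect development time:
Effective temperature = avg_temp - T_base = 23.4 - 8 = 15.4 C
Days = ADD / effective_temp = 364 / 15.4 = 23.6 days

23.6


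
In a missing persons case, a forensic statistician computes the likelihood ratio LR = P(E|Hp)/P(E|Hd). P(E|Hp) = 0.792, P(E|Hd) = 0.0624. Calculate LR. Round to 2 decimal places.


Likelihood ratio calculation:
LR = P(E|Hp) / P(E|Hd)
LR = 0.792 / 0.0624
LR = 12.69

12.69


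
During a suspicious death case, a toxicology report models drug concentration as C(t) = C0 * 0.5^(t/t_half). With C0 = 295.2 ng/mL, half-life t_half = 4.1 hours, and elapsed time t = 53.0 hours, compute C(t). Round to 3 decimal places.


Drug concentration decay:
Number of half-lives = t / t_half = 53.0 / 4.1 = 12.926829
Decay factor = 0.5^12.926829 = 0.00012842
C(t) = 295.2 * 0.00012842 = 0.038 ng/mL

0.038


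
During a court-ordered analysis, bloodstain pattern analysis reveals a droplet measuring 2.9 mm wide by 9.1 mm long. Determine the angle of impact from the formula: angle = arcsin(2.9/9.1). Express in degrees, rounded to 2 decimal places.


Blood spatter impact angle calculation:
width / length = 2.9 / 9.1 = 0.318681
angle = arcsin(0.318681)
angle = 18.58 degrees

18.58


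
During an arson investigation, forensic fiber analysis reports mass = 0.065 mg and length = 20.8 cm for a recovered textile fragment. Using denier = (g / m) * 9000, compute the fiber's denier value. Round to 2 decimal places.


Denier calculation:
Mass in grams = 0.065 mg / 1000 = 0.000065 g
Length in meters = 20.8 cm / 100 = 0.208 m
Linear density = mass / length = 0.000065 / 0.208 = 0.0003125 g/m
Denier = (g/m) * 9000 = 0.0003125 * 9000 = 2.81

2.81


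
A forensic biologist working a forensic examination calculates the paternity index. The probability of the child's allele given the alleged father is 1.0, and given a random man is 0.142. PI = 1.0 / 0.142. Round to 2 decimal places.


Paternity Index calculation:
PI = P(allele|father) / P(allele|random)
PI = 1.0 / 0.142
PI = 7.04

7.04


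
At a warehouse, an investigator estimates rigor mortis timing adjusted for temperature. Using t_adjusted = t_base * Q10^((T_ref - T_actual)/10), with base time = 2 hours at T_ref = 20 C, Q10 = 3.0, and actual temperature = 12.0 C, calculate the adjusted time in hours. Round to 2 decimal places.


Rigor mortis time adjustment:
Exponent = (T_ref - T_actual) / 10 = (20 - 12.0) / 10 = 0.8
Q10 factor = 3.0^0.8 = 2.40822
t_adjusted = 2 * 2.40822 = 4.82 hours

4.82


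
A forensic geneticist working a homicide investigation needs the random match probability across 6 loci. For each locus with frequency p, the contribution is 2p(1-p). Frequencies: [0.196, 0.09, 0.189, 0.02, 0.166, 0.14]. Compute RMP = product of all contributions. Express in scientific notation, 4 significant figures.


Computing RMP for 6 loci:
Locus 1: 2 * 0.196 * 0.804 = 0.315168
Locus 2: 2 * 0.09 * 0.91 = 0.1638
Locus 3: 2 * 0.189 * 0.811 = 0.306558
Locus 4: 2 * 0.02 * 0.98 = 0.0392
Locus 5: 2 * 0.166 * 0.834 = 0.276888
Locus 6: 2 * 0.14 * 0.86 = 0.2408
RMP = 4.136e-05

4.136e-05


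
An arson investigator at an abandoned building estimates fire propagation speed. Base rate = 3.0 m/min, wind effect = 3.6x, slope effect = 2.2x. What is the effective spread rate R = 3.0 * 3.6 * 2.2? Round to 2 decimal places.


Fire spread rate calculation:
R = R0 * wind_factor * slope_factor
= 3.0 * 3.6 * 2.2
= 10.8 * 2.2
= 23.76 m/min

23.76


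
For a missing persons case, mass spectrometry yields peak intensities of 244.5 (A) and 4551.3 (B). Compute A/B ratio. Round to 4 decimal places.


Spectral peak ratio:
Peak A = 244.5 counts
Peak B = 4551.3 counts
Ratio = 244.5 / 4551.3 = 0.0537

0.0537


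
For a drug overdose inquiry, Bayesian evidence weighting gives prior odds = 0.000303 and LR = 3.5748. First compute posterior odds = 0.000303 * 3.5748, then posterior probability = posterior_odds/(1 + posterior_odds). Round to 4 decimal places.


Bayesian evidence evaluation:
Posterior odds = prior_odds * LR = 0.000303 * 3.5748 = 0.001083164
Posterior probability = posterior_odds / (1 + posterior_odds)
= 0.001083164 / (1 + 0.001083164)
= 0.001083164 / 1.001083164
= 0.0011

0.0011


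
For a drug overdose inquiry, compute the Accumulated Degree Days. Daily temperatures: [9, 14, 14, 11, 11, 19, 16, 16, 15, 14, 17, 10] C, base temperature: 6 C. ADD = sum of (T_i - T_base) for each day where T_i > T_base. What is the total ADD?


Computing ADD day by day:
Day 1: max(0, 9 - 6) = 3
Day 2: max(0, 14 - 6) = 8
Day 3: max(0, 14 - 6) = 8
Day 4: max(0, 11 - 6) = 5
Day 5: max(0, 11 - 6) = 5
Day 6: max(0, 19 - 6) = 13
Day 7: max(0, 16 - 6) = 10
Day 8: max(0, 16 - 6) = 10
Day 9: max(0, 15 - 6) = 9
Day 10: max(0, 14 - 6) = 8
Day 11: max(0, 17 - 6) = 11
Day 12: max(0, 10 - 6) = 4
Total ADD = 94

94


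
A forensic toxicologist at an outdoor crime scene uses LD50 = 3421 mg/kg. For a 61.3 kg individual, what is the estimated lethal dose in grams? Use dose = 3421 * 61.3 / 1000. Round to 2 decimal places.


Lethal dose calculation:
Lethal dose = LD50 * body_weight / 1000
= 3421 * 61.3 / 1000
= 209707.3 / 1000
= 209.71 g

209.71


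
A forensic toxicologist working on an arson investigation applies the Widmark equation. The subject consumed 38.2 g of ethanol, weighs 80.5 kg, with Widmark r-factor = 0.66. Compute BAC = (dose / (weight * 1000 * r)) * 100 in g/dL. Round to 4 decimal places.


Applying the Widmark formula:
BAC = (dose_g / (body_wt * 1000 * r)) * 100
Denominator = 80.5 * 1000 * 0.66 = 53130
BAC = (38.2 / 53130) * 100
BAC = 0.0719 g/dL

0.0719


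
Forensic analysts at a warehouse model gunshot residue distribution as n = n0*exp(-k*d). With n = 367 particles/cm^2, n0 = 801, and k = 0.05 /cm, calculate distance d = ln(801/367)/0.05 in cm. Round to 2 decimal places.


GSR distance calculation:
n0/n = 801 / 367 = 2.182561
ln(n0/n) = 0.780499
d = 0.780499 / 0.05 = 15.61 cm

15.61


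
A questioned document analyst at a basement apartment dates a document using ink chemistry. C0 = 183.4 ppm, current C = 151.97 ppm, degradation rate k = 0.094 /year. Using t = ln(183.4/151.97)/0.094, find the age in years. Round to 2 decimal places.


Document age estimation:
C0/C = 183.4 / 151.97 = 1.206817
ln(C0/C) = 0.187986
t = 0.187986 / 0.094 = 2.00 years

2.00


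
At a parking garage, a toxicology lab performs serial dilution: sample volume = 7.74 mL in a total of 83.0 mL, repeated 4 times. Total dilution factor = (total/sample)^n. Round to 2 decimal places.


Dilution factor calculation:
Single dilution = V_total / V_sample = 83.0 / 7.74 ≈ 10.723514
Number of dilutions = 4
Total DF = (83.0 / 7.74)^4 (full precision, rounded at the end) = 13223.56

13223.56


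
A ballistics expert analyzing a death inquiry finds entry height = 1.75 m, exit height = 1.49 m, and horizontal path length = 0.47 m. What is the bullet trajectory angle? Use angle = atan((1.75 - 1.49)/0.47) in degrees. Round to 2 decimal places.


Bullet trajectory angle:
Height difference = 1.75 - 1.49 = 0.26 m
angle = atan(0.26 / 0.47)
angle = atan(0.553191)
angle = 28.95 degrees

28.95


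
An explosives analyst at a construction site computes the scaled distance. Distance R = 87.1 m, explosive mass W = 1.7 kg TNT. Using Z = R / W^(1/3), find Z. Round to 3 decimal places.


Scaled distance calculation:
W^(1/3) = 1.7^(1/3) = 1.193483
Z = R / W^(1/3) = 87.1 / 1.193483
Z = 72.980 m/kg^(1/3)

72.980


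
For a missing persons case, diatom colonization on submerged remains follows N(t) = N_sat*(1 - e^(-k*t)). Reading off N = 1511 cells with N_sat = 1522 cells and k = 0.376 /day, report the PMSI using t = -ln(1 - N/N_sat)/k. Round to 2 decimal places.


PMSI from diatom colonization curve:
N / N_sat = 1511 / 1522 = 0.992773
1 - N/N_sat = 0.007227
ln(1 - N/N_sat) = -4.929931
t = -ln(1 - N/N_sat) / k = -(-4.929931) / 0.376 = 13.11 days

13.11


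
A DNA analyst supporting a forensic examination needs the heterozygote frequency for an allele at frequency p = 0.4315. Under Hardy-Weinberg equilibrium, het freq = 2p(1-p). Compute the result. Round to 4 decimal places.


Hardy-Weinberg heterozygote frequency:
q = 1 - p = 1 - 0.4315 = 0.5685
2pq = 2 * 0.4315 * 0.5685 = 0.4906

0.4906


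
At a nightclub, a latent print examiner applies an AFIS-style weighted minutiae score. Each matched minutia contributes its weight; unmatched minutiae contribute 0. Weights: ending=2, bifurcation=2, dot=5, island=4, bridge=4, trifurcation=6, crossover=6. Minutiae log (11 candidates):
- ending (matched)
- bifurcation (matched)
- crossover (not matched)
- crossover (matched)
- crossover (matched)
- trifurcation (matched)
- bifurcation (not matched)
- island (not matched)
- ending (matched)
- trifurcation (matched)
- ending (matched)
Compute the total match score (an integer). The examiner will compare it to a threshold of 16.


Weighted minutiae match score:
  ending: matched, +2 (running total 2)
  bifurcation: matched, +2 (running total 4)
  crossover: not matched, +0
  crossover: matched, +6 (running total 10)
  crossover: matched, +6 (running total 16)
  trifurcation: matched, +6 (running total 22)
  bifurcation: not matched, +0
  island: not matched, +0
  ending: matched, +2 (running total 24)
  trifurcation: matched, +6 (running total 30)
  ending: matched, +2 (running total 32)
Total score = 32
Threshold = 16; verdict = identification

32


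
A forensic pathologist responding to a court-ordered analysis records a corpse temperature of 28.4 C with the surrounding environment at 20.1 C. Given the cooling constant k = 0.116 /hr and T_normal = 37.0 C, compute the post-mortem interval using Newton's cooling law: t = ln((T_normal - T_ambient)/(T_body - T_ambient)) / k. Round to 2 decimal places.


Using Newton's law of cooling:
t = ln((T_normal - T_ambient) / (T_body - T_ambient)) / k
T_normal - T_ambient = 16.9
T_body - T_ambient = 8.3
Ratio = 2.036145
ln(ratio) = 0.711058
t = 0.711058 / 0.116 = 6.13 hours

6.13


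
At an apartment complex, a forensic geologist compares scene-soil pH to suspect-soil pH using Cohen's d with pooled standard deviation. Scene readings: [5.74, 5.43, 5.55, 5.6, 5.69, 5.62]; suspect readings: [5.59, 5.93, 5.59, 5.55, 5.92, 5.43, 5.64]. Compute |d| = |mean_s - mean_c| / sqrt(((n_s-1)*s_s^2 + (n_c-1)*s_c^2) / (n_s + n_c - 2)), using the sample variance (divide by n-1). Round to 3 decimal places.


Pooled-variance Cohen's d for soil pH comparison:
Scene mean = 33.63 / 6 = 5.605
Suspect mean = 39.65 / 7 = 5.664286
Scene sample variance s_s^2 = 0.01187
Suspect sample variance s_c^2 = 0.035929
Pooled variance = ((n_s-1)*s_s^2 + (n_c-1)*s_c^2) / (n_s + n_c - 2) = 0.024993
Pooled SD = sqrt(0.024993) = 0.158092
Mean difference = -0.059286
|d| = |-0.059286| / 0.158092 = 0.375

0.375


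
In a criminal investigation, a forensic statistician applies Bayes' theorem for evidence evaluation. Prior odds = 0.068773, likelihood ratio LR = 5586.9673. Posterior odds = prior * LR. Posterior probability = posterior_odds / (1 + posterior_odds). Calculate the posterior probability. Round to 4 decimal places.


Bayesian evidence evaluation:
Posterior odds = prior_odds * LR = 0.068773 * 5586.9673 = 384.2325
Posterior probability = posterior_odds / (1 + posterior_odds)
= 384.2325 / (1 + 384.2325)
= 384.2325 / 385.2325
= 0.9974

0.9974


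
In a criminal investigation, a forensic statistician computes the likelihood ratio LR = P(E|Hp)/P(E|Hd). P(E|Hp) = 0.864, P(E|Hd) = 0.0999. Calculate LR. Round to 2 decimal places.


Likelihood ratio calculation:
LR = P(E|Hp) / P(E|Hd)
LR = 0.864 / 0.0999
LR = 8.65

8.65


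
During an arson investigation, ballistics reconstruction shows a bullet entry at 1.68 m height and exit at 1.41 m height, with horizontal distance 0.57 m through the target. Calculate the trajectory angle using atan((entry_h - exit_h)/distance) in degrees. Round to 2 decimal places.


Bullet trajectory angle:
Height difference = 1.68 - 1.41 = 0.27 m
angle = atan(0.27 / 0.57)
angle = atan(0.473684)
angle = 25.35 degrees

25.35


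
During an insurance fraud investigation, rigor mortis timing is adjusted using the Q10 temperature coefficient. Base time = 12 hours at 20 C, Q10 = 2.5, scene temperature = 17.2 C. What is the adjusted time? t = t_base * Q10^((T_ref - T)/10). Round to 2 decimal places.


Rigor mortis time adjustment:
Exponent = (T_ref - T_actual) / 10 = (20 - 17.2) / 10 = 0.28
Q10 factor = 2.5^0.28 = 1.29248
t_adjusted = 12 * 1.29248 = 15.51 hours

15.51


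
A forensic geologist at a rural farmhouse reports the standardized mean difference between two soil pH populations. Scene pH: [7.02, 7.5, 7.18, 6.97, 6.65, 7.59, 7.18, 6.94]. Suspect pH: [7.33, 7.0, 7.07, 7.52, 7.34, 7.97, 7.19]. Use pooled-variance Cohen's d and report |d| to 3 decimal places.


Pooled-variance Cohen's d for soil pH comparison:
Scene mean = 57.03 / 8 = 7.12875
Suspect mean = 51.42 / 7 = 7.345714
Scene sample variance s_s^2 = 0.093955
Suspect sample variance s_c^2 = 0.106695
Pooled variance = ((n_s-1)*s_s^2 + (n_c-1)*s_c^2) / (n_s + n_c - 2) = 0.099835
Pooled SD = sqrt(0.099835) = 0.315967
Mean difference = -0.216964
|d| = |-0.216964| / 0.315967 = 0.687

0.687


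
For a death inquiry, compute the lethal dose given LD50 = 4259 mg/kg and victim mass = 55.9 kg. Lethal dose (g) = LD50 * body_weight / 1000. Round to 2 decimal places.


Lethal dose calculation:
Lethal dose = LD50 * body_weight / 1000
= 4259 * 55.9 / 1000
= 238078.1 / 1000
= 238.08 g

238.08


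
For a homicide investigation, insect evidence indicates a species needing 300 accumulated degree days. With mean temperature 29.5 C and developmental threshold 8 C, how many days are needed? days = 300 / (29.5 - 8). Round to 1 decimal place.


Insect development time:
Effective temperature = avg_temp - T_base = 29.5 - 8 = 21.5 C
Days = ADD / effective_temp = 300 / 21.5 = 14.0 days

14.0


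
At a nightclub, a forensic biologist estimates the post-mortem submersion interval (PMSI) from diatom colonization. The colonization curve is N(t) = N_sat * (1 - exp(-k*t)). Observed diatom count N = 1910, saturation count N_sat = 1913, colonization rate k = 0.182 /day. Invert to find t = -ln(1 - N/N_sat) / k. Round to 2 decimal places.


PMSI from diatom colonization curve:
N / N_sat = 1910 / 1913 = 0.998432
1 - N/N_sat = 0.001568
ln(1 - N/N_sat) = -6.457954
t = -ln(1 - N/N_sat) / k = -(-6.457954) / 0.182 = 35.48 days

35.48


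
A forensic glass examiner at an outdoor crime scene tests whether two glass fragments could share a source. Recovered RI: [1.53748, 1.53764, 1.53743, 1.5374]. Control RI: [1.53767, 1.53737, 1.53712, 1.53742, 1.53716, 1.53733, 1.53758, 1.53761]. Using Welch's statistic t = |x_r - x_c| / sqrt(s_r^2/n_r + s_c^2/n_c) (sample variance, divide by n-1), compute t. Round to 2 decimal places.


Welch's t-criterion for glass RI comparison:
Recovered mean = sum / n_r = 6.14995 / 4 = 1.5374875
Control mean = sum / n_c = 12.29926 / 8 = 1.5374075
Recovered sample variance s_r^2 = 1.1425e-08
Control sample variance s_c^2 = 4.15929e-08
Welch SE (unpooled) = sqrt(s_r^2/n_r + s_c^2/n_c) = sqrt(2.85625e-09 + 5.19911e-09) = sqrt(8.05536e-09) = 8.97517e-05
|mean_r - mean_c| = 8e-05
t = 8e-05 / 8.97517e-05 = 0.89

0.89


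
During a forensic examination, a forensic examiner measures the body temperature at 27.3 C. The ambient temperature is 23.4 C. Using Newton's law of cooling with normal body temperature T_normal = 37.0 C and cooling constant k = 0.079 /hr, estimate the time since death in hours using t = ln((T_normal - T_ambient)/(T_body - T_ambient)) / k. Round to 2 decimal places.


Using Newton's law of cooling:
t = ln((T_normal - T_ambient) / (T_body - T_ambient)) / k
T_normal - T_ambient = 13.6
T_body - T_ambient = 3.9
Ratio = 3.487179
ln(ratio) = 1.249093
t = 1.249093 / 0.079 = 15.81 hours

15.81


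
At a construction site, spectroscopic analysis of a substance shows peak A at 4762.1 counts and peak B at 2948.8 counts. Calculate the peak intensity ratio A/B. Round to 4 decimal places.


Spectral peak ratio:
Peak A = 4762.1 counts
Peak B = 2948.8 counts
Ratio = 4762.1 / 2948.8 = 1.6149

1.6149


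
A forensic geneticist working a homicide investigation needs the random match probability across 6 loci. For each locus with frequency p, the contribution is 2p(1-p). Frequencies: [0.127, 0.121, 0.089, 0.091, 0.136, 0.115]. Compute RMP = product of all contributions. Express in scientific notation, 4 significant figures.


Computing RMP for 6 loci:
Locus 1: 2 * 0.127 * 0.873 = 0.221742
Locus 2: 2 * 0.121 * 0.879 = 0.212718
Locus 3: 2 * 0.089 * 0.911 = 0.162158
Locus 4: 2 * 0.091 * 0.909 = 0.165438
Locus 5: 2 * 0.136 * 0.864 = 0.235008
Locus 6: 2 * 0.115 * 0.885 = 0.20355
RMP = 6.053e-05

6.053e-05


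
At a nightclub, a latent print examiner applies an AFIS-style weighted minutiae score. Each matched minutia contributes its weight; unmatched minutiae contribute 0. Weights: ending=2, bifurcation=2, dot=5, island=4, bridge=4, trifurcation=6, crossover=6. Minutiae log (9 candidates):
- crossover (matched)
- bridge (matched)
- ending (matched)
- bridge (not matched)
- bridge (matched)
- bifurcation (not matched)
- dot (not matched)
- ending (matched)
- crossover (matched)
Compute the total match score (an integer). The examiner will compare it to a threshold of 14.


Weighted minutiae match score:
  crossover: matched, +6 (running total 6)
  bridge: matched, +4 (running total 10)
  ending: matched, +2 (running total 12)
  bridge: not matched, +0
  bridge: matched, +4 (running total 16)
  bifurcation: not matched, +0
  dot: not matched, +0
  ending: matched, +2 (running total 18)
  crossover: matched, +6 (running total 24)
Total score = 24
Threshold = 14; verdict = identification

24


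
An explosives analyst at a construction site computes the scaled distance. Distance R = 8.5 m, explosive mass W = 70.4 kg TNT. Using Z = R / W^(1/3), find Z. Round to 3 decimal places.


Scaled distance calculation:
W^(1/3) = 70.4^(1/3) = 4.12912
Z = R / W^(1/3) = 8.5 / 4.12912
Z = 2.059 m/kg^(1/3)

2.059


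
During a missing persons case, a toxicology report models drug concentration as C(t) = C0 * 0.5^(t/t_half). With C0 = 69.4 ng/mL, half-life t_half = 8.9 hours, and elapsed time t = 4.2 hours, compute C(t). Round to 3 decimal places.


Drug concentration decay:
Number of half-lives = t / t_half = 4.2 / 8.9 = 0.47191
Decay factor = 0.5^0.47191 = 0.72100941
C(t) = 69.4 * 0.72100941 = 50.038 ng/mL

50.038


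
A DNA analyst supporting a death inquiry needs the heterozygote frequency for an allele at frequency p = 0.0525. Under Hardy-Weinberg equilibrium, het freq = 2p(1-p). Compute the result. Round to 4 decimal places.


Hardy-Weinberg heterozygote frequency:
q = 1 - p = 1 - 0.0525 = 0.9475
2pq = 2 * 0.0525 * 0.9475 = 0.0995

0.0995


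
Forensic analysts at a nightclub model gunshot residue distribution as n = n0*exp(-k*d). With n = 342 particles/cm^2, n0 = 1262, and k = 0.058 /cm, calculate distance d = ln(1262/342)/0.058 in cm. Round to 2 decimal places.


GSR distance calculation:
n0/n = 1262 / 342 = 3.690058
ln(n0/n) = 1.305642
d = 1.305642 / 0.058 = 22.51 cm

22.51


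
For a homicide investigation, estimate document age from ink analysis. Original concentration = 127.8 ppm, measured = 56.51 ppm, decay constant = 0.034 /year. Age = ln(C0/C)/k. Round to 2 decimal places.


Document age estimation:
C0/C = 127.8 / 56.51 = 2.261547
ln(C0/C) = 0.816049
t = 0.816049 / 0.034 = 24.00 years

24.00


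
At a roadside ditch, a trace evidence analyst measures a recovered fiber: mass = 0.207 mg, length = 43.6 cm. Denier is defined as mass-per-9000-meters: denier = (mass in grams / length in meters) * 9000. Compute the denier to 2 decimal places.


Denier calculation:
Mass in grams = 0.207 mg / 1000 = 0.000207 g
Length in meters = 43.6 cm / 100 = 0.436 m
Linear density = mass / length = 0.000207 / 0.436 = 0.00047477 g/m
Denier = (g/m) * 9000 = 0.00047477 * 9000 = 4.27

4.27


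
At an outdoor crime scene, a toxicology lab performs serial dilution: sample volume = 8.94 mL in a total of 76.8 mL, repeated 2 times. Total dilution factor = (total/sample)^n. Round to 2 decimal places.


Dilution factor calculation:
Single dilution = V_total / V_sample = 76.8 / 8.94 ≈ 8.590604
Number of dilutions = 2
Total DF = (76.8 / 8.94)^2 (full precision, rounded at the end) = 73.80

73.80


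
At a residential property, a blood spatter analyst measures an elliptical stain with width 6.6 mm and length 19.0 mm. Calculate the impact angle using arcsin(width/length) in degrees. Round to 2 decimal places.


Blood spatter impact angle calculation:
width / length = 6.6 / 19.0 = 0.347368
angle = arcsin(0.347368)
angle = 20.33 degrees

20.33


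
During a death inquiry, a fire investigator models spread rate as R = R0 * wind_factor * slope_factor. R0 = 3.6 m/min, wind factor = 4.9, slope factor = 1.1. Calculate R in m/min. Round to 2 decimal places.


Fire spread rate calculation:
R = R0 * wind_factor * slope_factor
= 3.6 * 4.9 * 1.1
= 17.64 * 1.1
= 19.40 m/min

19.40


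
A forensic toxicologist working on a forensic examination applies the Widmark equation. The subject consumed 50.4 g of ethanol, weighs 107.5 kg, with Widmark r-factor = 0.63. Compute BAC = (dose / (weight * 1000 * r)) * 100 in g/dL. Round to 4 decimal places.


Applying the Widmark formula:
BAC = (dose_g / (body_wt * 1000 * r)) * 100
Denominator = 107.5 * 1000 * 0.63 = 67725
BAC = (50.4 / 67725) * 100
BAC = 0.0744 g/dL

0.0744


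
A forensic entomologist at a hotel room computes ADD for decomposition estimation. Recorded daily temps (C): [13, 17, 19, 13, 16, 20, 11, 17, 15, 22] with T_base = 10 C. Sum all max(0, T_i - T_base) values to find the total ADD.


Computing ADD day by day:
Day 1: max(0, 13 - 10) = 3
Day 2: max(0, 17 - 10) = 7
Day 3: max(0, 19 - 10) = 9
Day 4: max(0, 13 - 10) = 3
Day 5: max(0, 16 - 10) = 6
Day 6: max(0, 20 - 10) = 10
Day 7: max(0, 11 - 10) = 1
Day 8: max(0, 17 - 10) = 7
Day 9: max(0, 15 - 10) = 5
Day 10: max(0, 22 - 10) = 12
Total ADD = 63

63


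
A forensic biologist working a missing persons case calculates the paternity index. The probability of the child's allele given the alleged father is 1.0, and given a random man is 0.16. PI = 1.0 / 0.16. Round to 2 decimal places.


Paternity Index calculation:
PI = P(allele|father) / P(allele|random)
PI = 1.0 / 0.16
PI = 6.25

6.25


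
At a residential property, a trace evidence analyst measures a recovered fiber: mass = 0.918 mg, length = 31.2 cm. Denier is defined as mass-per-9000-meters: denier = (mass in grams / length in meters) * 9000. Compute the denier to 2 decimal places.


Denier calculation:
Mass in grams = 0.918 mg / 1000 = 0.000918 g
Length in meters = 31.2 cm / 100 = 0.312 m
Linear density = mass / length = 0.000918 / 0.312 = 0.00294231 g/m
Denier = (g/m) * 9000 = 0.00294231 * 9000 = 26.48

26.48


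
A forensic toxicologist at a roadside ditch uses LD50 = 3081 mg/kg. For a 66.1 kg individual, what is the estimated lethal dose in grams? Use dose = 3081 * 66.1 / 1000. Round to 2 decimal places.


Lethal dose calculation:
Lethal dose = LD50 * body_weight / 1000
= 3081 * 66.1 / 1000
= 203654.1 / 1000
= 203.65 g

203.65


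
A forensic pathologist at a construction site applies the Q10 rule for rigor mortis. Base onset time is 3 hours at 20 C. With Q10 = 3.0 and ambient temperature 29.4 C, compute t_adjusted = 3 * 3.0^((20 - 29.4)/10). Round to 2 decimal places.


Rigor mortis time adjustment:
Exponent = (T_ref - T_actual) / 10 = (20 - 29.4) / 10 = -0.94
Q10 factor = 3.0^-0.94 = 0.35605
t_adjusted = 3 * 0.35605 = 1.07 hours

1.07


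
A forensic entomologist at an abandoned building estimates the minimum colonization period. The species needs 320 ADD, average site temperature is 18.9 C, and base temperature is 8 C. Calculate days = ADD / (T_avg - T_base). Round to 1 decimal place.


Insect development time:
Effective temperature = avg_temp - T_base = 18.9 - 8 = 10.9 C
Days = ADD / effective_temp = 320 / 10.9 = 29.4 days

29.4


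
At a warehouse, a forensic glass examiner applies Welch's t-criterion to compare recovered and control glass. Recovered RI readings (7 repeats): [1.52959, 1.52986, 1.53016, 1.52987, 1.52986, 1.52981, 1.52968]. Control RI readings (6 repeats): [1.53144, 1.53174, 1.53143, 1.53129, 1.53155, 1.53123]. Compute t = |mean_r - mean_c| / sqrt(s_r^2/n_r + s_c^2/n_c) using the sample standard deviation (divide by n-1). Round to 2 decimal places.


Welch's t-criterion for glass RI comparison:
Recovered mean = sum / n_r = 10.70883 / 7 = 1.5298329
Control mean = sum / n_c = 9.18868 / 6 = 1.5314467
Recovered sample variance s_r^2 = 3.21238e-08
Control sample variance s_c^2 = 3.37067e-08
Welch SE (unpooled) = sqrt(s_r^2/n_r + s_c^2/n_c) = sqrt(4.58912e-09 + 5.61778e-09) = sqrt(1.02069e-08) = 0.000101029
|mean_r - mean_c| = 0.00161381
t = 0.00161381 / 0.000101029 = 15.97

15.97


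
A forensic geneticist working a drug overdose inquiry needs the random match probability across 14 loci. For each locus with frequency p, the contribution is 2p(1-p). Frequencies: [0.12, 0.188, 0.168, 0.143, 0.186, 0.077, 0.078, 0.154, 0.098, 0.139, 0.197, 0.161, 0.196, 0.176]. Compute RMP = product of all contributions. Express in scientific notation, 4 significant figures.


Computing RMP for 14 loci:
Locus 1: 2 * 0.12 * 0.88 = 0.2112
Locus 2: 2 * 0.188 * 0.812 = 0.305312
Locus 3: 2 * 0.168 * 0.832 = 0.279552
Locus 4: 2 * 0.143 * 0.857 = 0.245102
Locus 5: 2 * 0.186 * 0.814 = 0.302808
Locus 6: 2 * 0.077 * 0.923 = 0.142142
Locus 7: 2 * 0.078 * 0.922 = 0.143832
Locus 8: 2 * 0.154 * 0.846 = 0.260568
Locus 9: 2 * 0.098 * 0.902 = 0.176792
Locus 10: 2 * 0.139 * 0.861 = 0.239358
Locus 11: 2 * 0.197 * 0.803 = 0.316382
Locus 12: 2 * 0.161 * 0.839 = 0.270158
Locus 13: 2 * 0.196 * 0.804 = 0.315168
Locus 14: 2 * 0.176 * 0.824 = 0.290048
RMP = 2.356e-09

2.356e-09


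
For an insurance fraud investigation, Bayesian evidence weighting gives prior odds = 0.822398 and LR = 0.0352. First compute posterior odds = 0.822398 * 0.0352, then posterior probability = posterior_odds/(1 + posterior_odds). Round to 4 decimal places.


Bayesian evidence evaluation:
Posterior odds = prior_odds * LR = 0.822398 * 0.0352 = 0.02894841
Posterior probability = posterior_odds / (1 + posterior_odds)
= 0.02894841 / (1 + 0.02894841)
= 0.02894841 / 1.02894841
= 0.0281

0.0281


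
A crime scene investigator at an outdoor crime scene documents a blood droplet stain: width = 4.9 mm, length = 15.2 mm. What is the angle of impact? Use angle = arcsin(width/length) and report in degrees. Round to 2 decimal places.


Blood spatter impact angle calculation:
width / length = 4.9 / 15.2 = 0.322368
angle = arcsin(0.322368)
angle = 18.81 degrees

18.81


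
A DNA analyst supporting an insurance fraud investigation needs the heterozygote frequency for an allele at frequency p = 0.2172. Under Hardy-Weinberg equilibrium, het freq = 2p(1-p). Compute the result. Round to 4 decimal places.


Hardy-Weinberg heterozygote frequency:
q = 1 - p = 1 - 0.2172 = 0.7828
2pq = 2 * 0.2172 * 0.7828 = 0.3400

0.3400


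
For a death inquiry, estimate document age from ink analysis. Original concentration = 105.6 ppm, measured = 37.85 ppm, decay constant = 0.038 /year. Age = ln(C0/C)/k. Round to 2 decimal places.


Document age estimation:
C0/C = 105.6 / 37.85 = 2.78996
ln(C0/C) = 1.026027
t = 1.026027 / 0.038 = 27.00 years

27.00


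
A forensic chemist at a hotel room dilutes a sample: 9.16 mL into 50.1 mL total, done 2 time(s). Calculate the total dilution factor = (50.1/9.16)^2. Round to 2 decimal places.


Dilution factor calculation:
Single dilution = V_total / V_sample = 50.1 / 9.16 ≈ 5.469432
Number of dilutions = 2
Total DF = (50.1 / 9.16)^2 (full precision, rounded at the end) = 29.91

29.91


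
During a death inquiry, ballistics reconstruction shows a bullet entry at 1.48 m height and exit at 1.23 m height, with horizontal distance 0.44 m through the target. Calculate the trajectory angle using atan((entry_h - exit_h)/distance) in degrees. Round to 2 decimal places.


Bullet trajectory angle:
Height difference = 1.48 - 1.23 = 0.25 m
angle = atan(0.25 / 0.44)
angle = atan(0.568182)
angle = 29.60 degrees

29.60


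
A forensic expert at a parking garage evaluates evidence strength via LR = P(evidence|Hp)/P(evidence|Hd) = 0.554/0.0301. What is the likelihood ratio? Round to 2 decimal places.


Likelihood ratio calculation:
LR = P(E|Hp) / P(E|Hd)
LR = 0.554 / 0.0301
LR = 18.41

18.41


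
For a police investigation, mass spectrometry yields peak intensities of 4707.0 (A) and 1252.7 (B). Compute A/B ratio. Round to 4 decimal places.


Spectral peak ratio:
Peak A = 4707.0 counts
Peak B = 1252.7 counts
Ratio = 4707.0 / 1252.7 = 3.7575

3.7575


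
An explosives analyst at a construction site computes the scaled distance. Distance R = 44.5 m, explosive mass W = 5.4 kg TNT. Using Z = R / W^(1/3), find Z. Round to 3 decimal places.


Scaled distance calculation:
W^(1/3) = 5.4^(1/3) = 1.754411
Z = R / W^(1/3) = 44.5 / 1.754411
Z = 25.365 m/kg^(1/3)

25.365


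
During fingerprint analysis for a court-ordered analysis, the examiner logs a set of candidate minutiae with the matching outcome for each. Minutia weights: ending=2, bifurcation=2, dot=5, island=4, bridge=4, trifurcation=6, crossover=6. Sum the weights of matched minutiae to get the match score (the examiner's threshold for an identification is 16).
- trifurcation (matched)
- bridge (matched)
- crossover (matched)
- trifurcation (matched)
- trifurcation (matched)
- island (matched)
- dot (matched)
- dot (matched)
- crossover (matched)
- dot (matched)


Weighted minutiae match score:
  trifurcation: matched, +6 (running total 6)
  bridge: matched, +4 (running total 10)
  crossover: matched, +6 (running total 16)
  trifurcation: matched, +6 (running total 22)
  trifurcation: matched, +6 (running total 28)
  island: matched, +4 (running total 32)
  dot: matched, +5 (running total 37)
  dot: matched, +5 (running total 42)
  crossover: matched, +6 (running total 48)
  dot: matched, +5 (running total 53)
Total score = 53
Threshold = 16; verdict = identification

53


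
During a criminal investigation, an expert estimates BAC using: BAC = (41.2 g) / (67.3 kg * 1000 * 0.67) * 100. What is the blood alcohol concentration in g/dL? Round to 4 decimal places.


Applying the Widmark formula:
BAC = (dose_g / (body_wt * 1000 * r)) * 100
Denominator = 67.3 * 1000 * 0.67 = 45091
BAC = (41.2 / 45091) * 100
BAC = 0.0914 g/dL

0.0914


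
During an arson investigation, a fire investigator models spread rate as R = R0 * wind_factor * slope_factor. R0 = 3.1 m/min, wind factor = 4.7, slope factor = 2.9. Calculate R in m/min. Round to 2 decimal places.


Fire spread rate calculation:
R = R0 * wind_factor * slope_factor
= 3.1 * 4.7 * 2.9
= 14.57 * 2.9
= 42.25 m/min

42.25


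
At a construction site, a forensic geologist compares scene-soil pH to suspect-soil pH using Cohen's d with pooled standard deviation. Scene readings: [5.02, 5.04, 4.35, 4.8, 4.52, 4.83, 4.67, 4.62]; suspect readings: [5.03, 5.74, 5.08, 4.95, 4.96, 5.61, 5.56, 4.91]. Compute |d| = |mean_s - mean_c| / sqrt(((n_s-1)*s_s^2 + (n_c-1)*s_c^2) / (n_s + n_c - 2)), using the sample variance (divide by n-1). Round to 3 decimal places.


Pooled-variance Cohen's d for soil pH comparison:
Scene mean = 37.85 / 8 = 4.73125
Suspect mean = 41.84 / 8 = 5.23
Scene sample variance s_s^2 = 0.057041
Suspect sample variance s_c^2 = 0.118514
Pooled variance = ((n_s-1)*s_s^2 + (n_c-1)*s_c^2) / (n_s + n_c - 2) = 0.087778
Pooled SD = sqrt(0.087778) = 0.296274
Mean difference = -0.49875
|d| = |-0.49875| / 0.296274 = 1.683

1.683


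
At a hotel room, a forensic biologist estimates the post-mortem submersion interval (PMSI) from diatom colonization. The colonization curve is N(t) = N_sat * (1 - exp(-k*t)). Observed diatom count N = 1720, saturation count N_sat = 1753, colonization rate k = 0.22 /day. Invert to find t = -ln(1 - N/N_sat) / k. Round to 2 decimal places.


PMSI from diatom colonization curve:
N / N_sat = 1720 / 1753 = 0.981175
1 - N/N_sat = 0.018825
ln(1 - N/N_sat) = -3.97257
t = -ln(1 - N/N_sat) / k = -(-3.97257) / 0.22 = 18.06 days

18.06
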